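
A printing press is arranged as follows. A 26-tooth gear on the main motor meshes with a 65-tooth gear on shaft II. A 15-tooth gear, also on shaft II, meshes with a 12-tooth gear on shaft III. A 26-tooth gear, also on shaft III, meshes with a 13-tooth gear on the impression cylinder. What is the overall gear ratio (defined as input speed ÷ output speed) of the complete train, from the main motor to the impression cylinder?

1

Each stage contributes driven/driver: gear mesh 65/26 = 2.5, gear mesh 12/15 = 0.8, gear mesh 13/26 = 0.5.
Overall: 2.5 × 0.8 × 0.5 = 1.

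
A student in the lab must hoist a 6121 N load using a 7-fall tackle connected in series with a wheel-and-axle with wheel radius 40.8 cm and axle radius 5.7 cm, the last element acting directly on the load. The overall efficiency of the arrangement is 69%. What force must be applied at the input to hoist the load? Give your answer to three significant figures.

177 N

Block-and-tackle MA = number of supporting rope parts = 7.
Wheel-and-axle MA = R/r = 40.8/5.7 = 7.1579.
Combined ideal MA = 7 × 7.1579 = 50.105.
Actual MA = 50.105 × 0.69 = 34.573.
Effort = load / actual MA = 6121 / 34.573 = 177.05 N.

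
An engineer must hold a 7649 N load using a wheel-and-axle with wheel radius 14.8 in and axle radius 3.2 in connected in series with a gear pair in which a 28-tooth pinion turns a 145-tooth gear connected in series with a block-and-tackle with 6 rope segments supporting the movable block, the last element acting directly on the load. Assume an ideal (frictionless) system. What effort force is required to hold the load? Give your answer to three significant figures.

53.2 N

Wheel-and-axle MA = R/r = 14.8/3.2 = 4.625.
Gear pair MA = 145/28 = 5.1786.
Block-and-tackle MA = number of supporting rope parts = 6.
Combined ideal MA = 4.625 × 5.1786 × 6 = 143.71.
Effort = load / MA = 7649 / 143.71 = 53.227 N.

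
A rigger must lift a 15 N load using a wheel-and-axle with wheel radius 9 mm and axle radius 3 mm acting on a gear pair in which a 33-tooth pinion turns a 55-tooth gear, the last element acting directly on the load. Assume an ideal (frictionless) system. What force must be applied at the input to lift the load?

3 N

Wheel-and-axle MA = R/r = 9/3 = 3.
Gear pair MA = 55/33 = 1.6667.
Combined ideal MA = 3 × 1.6667 = 5.
Effort = load / MA = 15 / 5 = 3 N.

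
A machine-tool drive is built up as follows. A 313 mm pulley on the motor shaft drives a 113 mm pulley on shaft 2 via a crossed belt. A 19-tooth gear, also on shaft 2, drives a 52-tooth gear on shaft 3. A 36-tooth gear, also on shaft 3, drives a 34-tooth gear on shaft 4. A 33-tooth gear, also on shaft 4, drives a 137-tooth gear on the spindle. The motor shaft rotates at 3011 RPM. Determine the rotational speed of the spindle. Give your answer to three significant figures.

the motor shaft → shaft 2 (belt, 113/313): 3011 ÷ 0.36102 = 8340.2 RPM
shaft 2 → shaft 3 (gear mesh, 52/19): 8340.2 ÷ 2.7368 = 3047.4 RPM
shaft 3 → shaft 4 (gear mesh, 34/36): 3047.4 ÷ 0.94444 = 3226.6 RPM
shaft 4 → the spindle (gear mesh, 137/33): 3226.6 ÷ 4.1515 = 777.22 RPM

777 RPM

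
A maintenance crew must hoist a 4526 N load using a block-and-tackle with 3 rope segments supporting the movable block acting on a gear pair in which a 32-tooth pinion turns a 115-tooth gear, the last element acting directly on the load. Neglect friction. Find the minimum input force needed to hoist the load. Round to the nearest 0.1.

Block-and-tackle MA = number of supporting rope parts = 3.
Gear pair MA = 115/32 = 3.5938.
Combined ideal MA = 3 × 3.5938 = 10.781.
Effort = load / MA = 4526 / 10.781 = 419.8 N.

419.8 N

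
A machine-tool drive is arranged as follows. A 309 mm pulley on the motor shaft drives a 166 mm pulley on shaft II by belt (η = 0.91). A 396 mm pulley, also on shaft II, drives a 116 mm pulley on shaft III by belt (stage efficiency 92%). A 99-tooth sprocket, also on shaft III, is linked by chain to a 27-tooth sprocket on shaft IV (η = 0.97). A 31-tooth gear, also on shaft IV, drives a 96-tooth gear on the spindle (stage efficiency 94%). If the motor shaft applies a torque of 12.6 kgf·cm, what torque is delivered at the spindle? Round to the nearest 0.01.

1.28 kgf·cm

After the belt (166/309): 12.6 × 0.53722 × 0.91 = 6.1597 kgf·cm
After the belt (116/396): 6.1597 × 0.29293 × 0.92 = 1.66 kgf·cm
After the chain (27/99): 1.66 × 0.27273 × 0.97 = 0.43915 kgf·cm
After the gear mesh (96/31): 0.43915 × 3.0968 × 0.94 = 1.2784 kgf·cm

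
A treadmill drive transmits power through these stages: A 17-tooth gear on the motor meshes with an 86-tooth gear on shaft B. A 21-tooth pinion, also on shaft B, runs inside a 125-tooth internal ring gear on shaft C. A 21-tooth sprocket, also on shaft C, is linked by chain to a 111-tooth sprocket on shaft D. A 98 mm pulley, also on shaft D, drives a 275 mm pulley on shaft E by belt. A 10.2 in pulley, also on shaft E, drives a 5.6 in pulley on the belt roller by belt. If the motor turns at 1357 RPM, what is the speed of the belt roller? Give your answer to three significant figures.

5.53 RPM

Gear mesh: ratio = 86/17 = 5.0588, so shaft B turns at 1357 / 5.0588 = 268.24 RPM.
Internal gear: ratio = 125/21 = 5.9524, so shaft C turns at 268.24 / 5.9524 = 45.065 RPM.
Chain: ratio = 111/21 = 5.2857, so shaft D turns at 45.065 / 5.2857 = 8.5258 RPM.
Belt: ratio = 275/98 = 2.8061, so shaft E turns at 8.5258 / 2.8061 = 3.0383 RPM.
Belt: ratio = 5.6/10.2 = 0.54902, so the belt roller turns at 3.0383 / 0.54902 = 5.534 RPM.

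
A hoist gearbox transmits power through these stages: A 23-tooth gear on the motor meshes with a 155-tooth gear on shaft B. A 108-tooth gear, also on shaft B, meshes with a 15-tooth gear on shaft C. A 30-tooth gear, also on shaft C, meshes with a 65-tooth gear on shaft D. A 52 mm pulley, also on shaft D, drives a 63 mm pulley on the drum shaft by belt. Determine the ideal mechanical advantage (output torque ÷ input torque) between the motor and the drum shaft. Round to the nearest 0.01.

Each stage contributes driven/driver: gear mesh 155/23 = 6.7391, gear mesh 15/108 = 0.13889, gear mesh 65/30 = 2.1667, belt 63/52 = 1.2115.
Overall: 6.7391 × 0.13889 × 2.1667 × 1.2115 = 2.457.

2.46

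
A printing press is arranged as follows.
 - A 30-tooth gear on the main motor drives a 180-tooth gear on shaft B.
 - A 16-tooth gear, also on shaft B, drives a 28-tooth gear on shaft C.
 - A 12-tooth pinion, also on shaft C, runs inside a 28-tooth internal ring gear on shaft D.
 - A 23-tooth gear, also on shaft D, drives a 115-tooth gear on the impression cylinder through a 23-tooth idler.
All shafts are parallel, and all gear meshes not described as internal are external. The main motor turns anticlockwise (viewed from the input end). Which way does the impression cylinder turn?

anticlockwise

the main motor → shaft B: external mesh, 1 reversal → CW.
shaft B → shaft C: external mesh, 1 reversal → CCW.
shaft C → shaft D: internal mesh, same direction → CCW.
shaft D → the impression cylinder: driver → idler → driven is 2 external meshes, 2 reversals → CCW.
4 reversals in total — an even number — so the impression cylinder turns the same way as the main motor.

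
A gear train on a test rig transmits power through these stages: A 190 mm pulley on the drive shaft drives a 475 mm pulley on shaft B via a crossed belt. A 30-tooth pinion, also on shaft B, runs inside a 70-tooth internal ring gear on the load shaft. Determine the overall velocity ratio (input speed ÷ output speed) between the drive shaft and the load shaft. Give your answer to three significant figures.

Each stage contributes driven/driver: belt 475/190 = 2.5, internal gear 70/30 = 2.3333.
Overall: 2.5 × 2.3333 = 5.8333.

5.83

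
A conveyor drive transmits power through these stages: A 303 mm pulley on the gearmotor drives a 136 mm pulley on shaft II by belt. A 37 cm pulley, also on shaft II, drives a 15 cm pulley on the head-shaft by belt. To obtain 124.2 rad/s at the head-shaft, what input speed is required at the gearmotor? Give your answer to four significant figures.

Overall ratio R = 0.44884 × 0.40541 = 0.18196.
Required input speed = output speed × R = 124.2 × 0.18196 = 22.6 rad/s.

22.60 rad/s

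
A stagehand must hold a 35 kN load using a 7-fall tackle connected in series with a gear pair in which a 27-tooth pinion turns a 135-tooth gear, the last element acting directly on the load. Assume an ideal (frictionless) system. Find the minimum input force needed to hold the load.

Block-and-tackle MA = number of supporting rope parts = 7.
Gear pair MA = 135/27 = 5.
Combined ideal MA = 7 × 5 = 35.
Effort = load / MA = 35 / 35 = 1 kN.

1 kN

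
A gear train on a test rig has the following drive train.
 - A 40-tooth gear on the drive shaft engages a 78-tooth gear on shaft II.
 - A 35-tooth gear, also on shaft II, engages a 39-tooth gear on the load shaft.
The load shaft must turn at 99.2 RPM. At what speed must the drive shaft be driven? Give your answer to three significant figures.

216 RPM

Overall ratio R = 1.95 × 1.1143 = 2.1729.
Required input speed = output speed × R = 99.2 × 2.1729 = 215.55 RPM.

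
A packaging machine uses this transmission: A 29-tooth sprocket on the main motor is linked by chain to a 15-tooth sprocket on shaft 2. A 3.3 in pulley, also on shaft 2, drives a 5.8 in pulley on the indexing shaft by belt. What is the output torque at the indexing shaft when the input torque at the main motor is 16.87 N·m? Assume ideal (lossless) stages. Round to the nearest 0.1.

Chain: ratio = 15/29 = 0.51724; torque at shaft 2 = 16.87 × 0.51724 = 8.7259 N·m.
Belt: ratio = 5.8/3.3 = 1.7576; torque at the indexing shaft = 8.7259 × 1.7576 = 15.336 N·m.

15.3 N·m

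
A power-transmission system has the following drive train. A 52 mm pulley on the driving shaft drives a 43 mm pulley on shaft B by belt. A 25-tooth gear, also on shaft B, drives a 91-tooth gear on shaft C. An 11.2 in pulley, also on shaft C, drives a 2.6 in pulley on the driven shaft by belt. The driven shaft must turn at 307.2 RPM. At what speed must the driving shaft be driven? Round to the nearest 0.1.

Overall ratio R = 0.82692 × 3.64 × 0.23214 = 0.69875.
Required input speed = output speed × R = 307.2 × 0.69875 = 214.66 RPM.

214.7 RPM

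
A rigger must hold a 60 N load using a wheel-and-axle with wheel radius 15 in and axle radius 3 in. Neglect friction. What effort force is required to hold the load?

12 N

Wheel-and-axle MA = R/r = 15/3 = 5.
Effort = load / MA = 60 / 5 = 12 N.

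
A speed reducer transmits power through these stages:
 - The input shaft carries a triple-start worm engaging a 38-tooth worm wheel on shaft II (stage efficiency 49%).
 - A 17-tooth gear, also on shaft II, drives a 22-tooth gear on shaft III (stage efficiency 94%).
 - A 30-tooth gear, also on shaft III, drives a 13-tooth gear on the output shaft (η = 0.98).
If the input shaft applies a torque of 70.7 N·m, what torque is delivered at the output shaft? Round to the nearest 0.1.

After the worm (38/3): 70.7 × 12.667 × 0.49 = 438.81 N·m
After the gear mesh (22/17): 438.81 × 1.2941 × 0.94 = 533.8 N·m
After the gear mesh (13/30): 533.8 × 0.43333 × 0.98 = 226.69 N·m

226.7 N·m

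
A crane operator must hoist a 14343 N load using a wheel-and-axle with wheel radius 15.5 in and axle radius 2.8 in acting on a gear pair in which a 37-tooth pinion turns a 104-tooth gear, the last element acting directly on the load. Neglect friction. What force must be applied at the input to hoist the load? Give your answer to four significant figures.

921.8 N

Wheel-and-axle MA = R/r = 15.5/2.8 = 5.5357.
Gear pair MA = 104/37 = 2.8108.
Combined ideal MA = 5.5357 × 2.8108 = 15.56.
Effort = load / MA = 14343 / 15.56 = 921.8 N.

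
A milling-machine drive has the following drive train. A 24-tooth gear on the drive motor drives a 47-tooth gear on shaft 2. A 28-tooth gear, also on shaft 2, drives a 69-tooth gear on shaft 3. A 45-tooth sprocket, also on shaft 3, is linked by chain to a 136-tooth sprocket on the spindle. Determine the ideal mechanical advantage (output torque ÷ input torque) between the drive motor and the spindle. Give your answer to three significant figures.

14.6

Each stage contributes driven/driver: gear mesh 47/24 = 1.9583, gear mesh 69/28 = 2.4643, chain 136/45 = 3.0222.
Overall: 1.9583 × 2.4643 × 3.0222 = 14.585.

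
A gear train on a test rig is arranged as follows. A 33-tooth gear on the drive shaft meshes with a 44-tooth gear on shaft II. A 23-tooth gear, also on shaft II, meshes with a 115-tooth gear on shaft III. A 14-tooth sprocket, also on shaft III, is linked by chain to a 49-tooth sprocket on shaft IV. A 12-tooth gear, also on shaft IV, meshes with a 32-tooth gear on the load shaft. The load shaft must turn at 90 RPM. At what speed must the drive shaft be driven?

Overall ratio R = 1.3333 × 5 × 3.5 × 2.6667 = 62.222.
Required input speed = output speed × R = 90 × 62.222 = 5600 RPM.

5600 RPM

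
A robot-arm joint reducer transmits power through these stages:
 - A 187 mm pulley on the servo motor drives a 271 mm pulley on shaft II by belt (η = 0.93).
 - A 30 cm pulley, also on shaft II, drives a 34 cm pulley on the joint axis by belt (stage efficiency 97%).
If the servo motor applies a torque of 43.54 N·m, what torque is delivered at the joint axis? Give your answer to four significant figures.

64.51 N·m

After the belt (271/187): 43.54 × 1.4492 × 0.93 = 58.681 N·m
After the belt (34/30): 58.681 × 1.1333 × 0.97 = 64.51 N·m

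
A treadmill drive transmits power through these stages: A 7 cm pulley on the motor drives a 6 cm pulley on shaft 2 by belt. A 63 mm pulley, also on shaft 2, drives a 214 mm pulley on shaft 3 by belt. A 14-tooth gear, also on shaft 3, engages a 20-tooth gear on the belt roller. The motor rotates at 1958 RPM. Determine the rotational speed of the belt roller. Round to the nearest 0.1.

470.7 RPM

the motor → shaft 2 (belt, 6/7): 1958 ÷ 0.85714 = 2284.3 RPM
shaft 2 → shaft 3 (belt, 214/63): 2284.3 ÷ 3.3968 = 672.49 RPM
shaft 3 → the belt roller (gear mesh, 20/14): 672.49 ÷ 1.4286 = 470.74 RPM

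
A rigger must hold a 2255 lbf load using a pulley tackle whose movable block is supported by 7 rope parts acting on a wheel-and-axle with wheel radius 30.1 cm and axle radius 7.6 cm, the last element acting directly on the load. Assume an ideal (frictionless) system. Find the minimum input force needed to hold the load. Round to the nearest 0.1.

Block-and-tackle MA = number of supporting rope parts = 7.
Wheel-and-axle MA = R/r = 30.1/7.6 = 3.9605.
Combined ideal MA = 7 × 3.9605 = 27.724.
Effort = load / MA = 2255 / 27.724 = 81.338 lbf.

81.3 lbf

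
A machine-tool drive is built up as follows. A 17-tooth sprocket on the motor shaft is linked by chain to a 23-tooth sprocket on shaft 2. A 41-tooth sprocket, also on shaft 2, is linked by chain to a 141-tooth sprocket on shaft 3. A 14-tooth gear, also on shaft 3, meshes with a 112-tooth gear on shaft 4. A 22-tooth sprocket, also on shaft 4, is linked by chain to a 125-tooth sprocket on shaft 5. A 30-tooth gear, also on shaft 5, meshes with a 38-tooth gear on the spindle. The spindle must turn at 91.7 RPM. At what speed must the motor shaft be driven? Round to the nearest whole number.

24565 RPM

Overall ratio R = 1.3529 × 3.439 × 8 × 5.6818 × 1.2667 = 267.89.
Required input speed = output speed × R = 91.7 × 267.89 = 24565 RPM.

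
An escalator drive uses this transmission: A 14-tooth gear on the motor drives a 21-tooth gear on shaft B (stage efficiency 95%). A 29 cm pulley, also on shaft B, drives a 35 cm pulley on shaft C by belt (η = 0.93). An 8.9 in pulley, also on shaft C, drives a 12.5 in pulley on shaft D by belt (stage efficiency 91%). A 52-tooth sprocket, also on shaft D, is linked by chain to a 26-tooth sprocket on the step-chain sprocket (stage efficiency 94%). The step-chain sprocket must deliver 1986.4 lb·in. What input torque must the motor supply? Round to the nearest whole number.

2067 lb·in

Overall ratio R = 1.5 × 1.2069 × 1.4045 × 0.5 = 1.2713; overall efficiency η = 0.95 × 0.93 × 0.91 × 0.94 = 0.7557.
Input torque = output torque / (R × η) = 1986.4 / (1.2713 × 0.7557) = 2067.5 lb·in.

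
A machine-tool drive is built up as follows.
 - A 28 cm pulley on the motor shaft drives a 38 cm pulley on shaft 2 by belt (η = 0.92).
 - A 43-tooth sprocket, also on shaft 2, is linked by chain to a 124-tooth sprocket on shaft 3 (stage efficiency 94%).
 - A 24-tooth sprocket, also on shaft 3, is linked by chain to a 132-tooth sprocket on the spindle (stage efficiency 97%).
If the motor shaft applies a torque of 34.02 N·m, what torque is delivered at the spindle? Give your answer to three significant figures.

614 N·m

belt 38/28 = 1.3571 → τ = 34.02·1.3571·0.92 = 42.476 N·m
chain 124/43 = 2.8837 → τ = 42.476·2.8837·0.94 = 115.14 N·m
chain 132/24 = 5.5 → τ = 115.14·5.5·0.97 = 614.28 N·m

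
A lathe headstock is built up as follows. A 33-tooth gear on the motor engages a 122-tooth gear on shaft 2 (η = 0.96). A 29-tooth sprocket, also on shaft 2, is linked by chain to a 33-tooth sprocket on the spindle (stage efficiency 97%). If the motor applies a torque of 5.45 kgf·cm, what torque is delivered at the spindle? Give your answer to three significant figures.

After the gear mesh (122/33): 5.45 × 3.697 × 0.96 = 19.343 kgf·cm
After the chain (33/29): 19.343 × 1.1379 × 0.97 = 21.35 kgf·cm

21.4 kgf·cm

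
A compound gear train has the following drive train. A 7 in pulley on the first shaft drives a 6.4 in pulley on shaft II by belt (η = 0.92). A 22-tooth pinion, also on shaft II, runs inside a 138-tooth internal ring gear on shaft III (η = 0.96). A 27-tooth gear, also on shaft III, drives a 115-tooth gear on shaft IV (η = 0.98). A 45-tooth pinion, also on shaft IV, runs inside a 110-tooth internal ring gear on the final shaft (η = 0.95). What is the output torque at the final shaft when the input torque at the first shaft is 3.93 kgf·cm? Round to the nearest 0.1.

After the belt (6.4/7): 3.93 × 0.91429 × 0.92 = 3.3057 kgf·cm
After the internal gear (138/22): 3.3057 × 6.2727 × 0.96 = 19.906 kgf·cm
After the gear mesh (115/27): 19.906 × 4.2593 × 0.98 = 83.09 kgf·cm
After the internal gear (110/45): 83.09 × 2.4444 × 0.95 = 192.95 kgf·cm

193.0 kgf·cm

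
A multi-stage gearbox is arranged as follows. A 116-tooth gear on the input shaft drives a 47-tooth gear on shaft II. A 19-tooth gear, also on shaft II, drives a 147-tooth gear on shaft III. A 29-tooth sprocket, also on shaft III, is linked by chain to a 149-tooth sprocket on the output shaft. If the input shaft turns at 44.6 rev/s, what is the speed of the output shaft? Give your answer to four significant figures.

2.769 rev/s

gear mesh 47/116 = 0.40517 → 44.6/0.40517 = 110.08 rev/s
gear mesh 147/19 = 7.7368 → 110.08/7.7368 = 14.228 rev/s
chain 149/29 = 5.1379 → 14.228/5.1379 = 2.7691 rev/s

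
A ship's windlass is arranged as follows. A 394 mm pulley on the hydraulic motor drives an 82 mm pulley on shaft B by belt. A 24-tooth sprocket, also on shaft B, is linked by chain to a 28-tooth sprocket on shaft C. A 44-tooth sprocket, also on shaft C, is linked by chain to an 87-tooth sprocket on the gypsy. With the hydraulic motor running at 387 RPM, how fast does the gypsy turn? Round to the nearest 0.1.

the hydraulic motor → shaft B (belt, 82/394): 387 ÷ 0.20812 = 1859.5 RPM
shaft B → shaft C (chain, 28/24): 1859.5 ÷ 1.1667 = 1593.8 RPM
shaft C → the gypsy (chain, 87/44): 1593.8 ÷ 1.9773 = 806.08 RPM

806.1 RPM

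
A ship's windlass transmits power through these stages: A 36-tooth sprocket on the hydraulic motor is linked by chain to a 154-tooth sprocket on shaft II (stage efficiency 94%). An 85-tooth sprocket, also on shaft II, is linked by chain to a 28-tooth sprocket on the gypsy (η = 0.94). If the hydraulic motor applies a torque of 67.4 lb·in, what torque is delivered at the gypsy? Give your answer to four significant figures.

83.92 lb·in

chain 154/36 = 4.2778 → τ = 67.4·4.2778·0.94 = 271.02 lb·in
chain 28/85 = 0.32941 → τ = 271.02·0.32941·0.94 = 83.921 lb·in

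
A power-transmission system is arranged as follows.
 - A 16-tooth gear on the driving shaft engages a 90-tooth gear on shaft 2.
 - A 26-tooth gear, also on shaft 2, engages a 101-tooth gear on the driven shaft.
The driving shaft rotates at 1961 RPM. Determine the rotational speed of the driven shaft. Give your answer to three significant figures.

89.7 RPM

gear mesh 90/16 = 5.625 → 1961/5.625 = 348.62 RPM
gear mesh 101/26 = 3.8846 → 348.62/3.8846 = 89.744 RPM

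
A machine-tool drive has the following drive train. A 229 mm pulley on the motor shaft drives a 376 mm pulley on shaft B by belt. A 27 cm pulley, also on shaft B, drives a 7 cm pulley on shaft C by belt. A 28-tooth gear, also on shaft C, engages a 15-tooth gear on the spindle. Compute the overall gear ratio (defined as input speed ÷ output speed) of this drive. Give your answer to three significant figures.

Each stage contributes driven/driver: belt 376/229 = 1.6419, belt 7/27 = 0.25926, gear mesh 15/28 = 0.53571.
Overall: 1.6419 × 0.25926 × 0.53571 = 0.22804.

0.228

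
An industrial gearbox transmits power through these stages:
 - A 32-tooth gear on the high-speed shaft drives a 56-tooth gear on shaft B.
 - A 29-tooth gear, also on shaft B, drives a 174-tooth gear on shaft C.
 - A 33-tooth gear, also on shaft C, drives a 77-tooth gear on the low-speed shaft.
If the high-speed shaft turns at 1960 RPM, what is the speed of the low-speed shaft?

80 RPM

the high-speed shaft → shaft B (gear mesh, 56/32): 1960 ÷ 1.75 = 1120 RPM
shaft B → shaft C (gear mesh, 174/29): 1120 ÷ 6 = 186.67 RPM
shaft C → the low-speed shaft (gear mesh, 77/33): 186.67 ÷ 2.3333 = 80 RPM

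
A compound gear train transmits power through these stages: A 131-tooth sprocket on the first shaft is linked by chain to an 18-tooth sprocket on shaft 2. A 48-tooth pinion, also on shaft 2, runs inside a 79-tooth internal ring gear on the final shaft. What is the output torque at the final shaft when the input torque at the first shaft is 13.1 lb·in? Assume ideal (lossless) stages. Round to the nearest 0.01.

chain 18/131 = 0.1374 → τ = 13.1·0.1374 = 1.8 lb·in
internal gear 79/48 = 1.6458 → τ = 1.8·1.6458 = 2.9625 lb·in

2.96 lb·in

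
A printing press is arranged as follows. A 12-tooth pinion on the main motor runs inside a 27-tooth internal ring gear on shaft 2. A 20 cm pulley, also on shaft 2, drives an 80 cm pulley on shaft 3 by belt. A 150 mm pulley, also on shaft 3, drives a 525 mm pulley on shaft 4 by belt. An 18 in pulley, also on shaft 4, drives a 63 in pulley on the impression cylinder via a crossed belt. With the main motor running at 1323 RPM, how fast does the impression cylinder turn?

internal gear 27/12 = 2.25 → 1323/2.25 = 588 RPM
belt 80/20 = 4 → 588/4 = 147 RPM
belt 525/150 = 3.5 → 147/3.5 = 42 RPM
belt 63/18 = 3.5 → 42/3.5 = 12 RPM

12 RPM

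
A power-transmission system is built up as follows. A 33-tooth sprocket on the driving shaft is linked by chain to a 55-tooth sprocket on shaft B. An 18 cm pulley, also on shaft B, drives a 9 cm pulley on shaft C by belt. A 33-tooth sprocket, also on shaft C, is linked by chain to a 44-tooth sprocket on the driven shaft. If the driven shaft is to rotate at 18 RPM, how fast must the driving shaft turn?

20 RPM

Overall ratio R = 1.6667 × 0.5 × 1.3333 = 1.1111.
Required input speed = output speed × R = 18 × 1.1111 = 20 RPM.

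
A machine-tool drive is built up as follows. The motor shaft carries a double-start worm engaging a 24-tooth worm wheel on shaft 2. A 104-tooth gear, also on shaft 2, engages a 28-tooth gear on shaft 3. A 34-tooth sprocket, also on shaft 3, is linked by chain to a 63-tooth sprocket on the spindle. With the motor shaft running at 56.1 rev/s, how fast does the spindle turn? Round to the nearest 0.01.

9.37 rev/s

worm 24/2 = 12 → 56.1/12 = 4.675 rev/s
gear mesh 28/104 = 0.26923 → 4.675/0.26923 = 17.364 rev/s
chain 63/34 = 1.8529 → 17.364/1.8529 = 9.3712 rev/s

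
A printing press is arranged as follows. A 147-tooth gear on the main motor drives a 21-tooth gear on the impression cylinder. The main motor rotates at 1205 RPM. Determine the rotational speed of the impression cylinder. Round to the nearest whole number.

8435 RPM

Gear mesh: ratio = 21/147 = 0.14286, so the impression cylinder turns at 1205 / 0.14286 = 8435 RPM.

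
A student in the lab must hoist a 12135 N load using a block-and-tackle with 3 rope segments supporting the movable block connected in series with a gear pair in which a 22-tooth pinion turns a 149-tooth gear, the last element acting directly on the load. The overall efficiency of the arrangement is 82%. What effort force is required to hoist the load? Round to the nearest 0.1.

728.4 N

Block-and-tackle MA = number of supporting rope parts = 3.
Gear pair MA = 149/22 = 6.7727.
Combined ideal MA = 3 × 6.7727 = 20.318.
Actual MA = 20.318 × 0.82 = 16.661.
Effort = load / actual MA = 12135 / 16.661 = 728.35 N.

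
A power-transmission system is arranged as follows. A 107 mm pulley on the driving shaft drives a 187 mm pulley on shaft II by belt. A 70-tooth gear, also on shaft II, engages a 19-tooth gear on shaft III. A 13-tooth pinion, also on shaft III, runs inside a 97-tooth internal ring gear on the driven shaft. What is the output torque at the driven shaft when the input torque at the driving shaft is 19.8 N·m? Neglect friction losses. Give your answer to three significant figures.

After the belt (187/107): 19.8 × 1.7477 = 34.604 N·m
After the gear mesh (19/70): 34.604 × 0.27143 = 9.3924 N·m
After the internal gear (97/13): 9.3924 × 7.4615 = 70.082 N·m

70.1 N·m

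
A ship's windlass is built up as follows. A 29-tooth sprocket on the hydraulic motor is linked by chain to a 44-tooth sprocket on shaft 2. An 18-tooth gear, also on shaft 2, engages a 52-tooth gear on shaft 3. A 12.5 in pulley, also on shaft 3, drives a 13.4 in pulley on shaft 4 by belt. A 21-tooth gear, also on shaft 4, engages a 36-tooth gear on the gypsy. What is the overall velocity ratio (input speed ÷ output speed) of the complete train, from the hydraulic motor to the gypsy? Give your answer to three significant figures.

8.05

Each stage contributes driven/driver: chain 44/29 = 1.5172, gear mesh 52/18 = 2.8889, belt 13.4/12.5 = 1.072, gear mesh 36/21 = 1.7143.
Overall: 1.5172 × 2.8889 × 1.072 × 1.7143 = 8.055.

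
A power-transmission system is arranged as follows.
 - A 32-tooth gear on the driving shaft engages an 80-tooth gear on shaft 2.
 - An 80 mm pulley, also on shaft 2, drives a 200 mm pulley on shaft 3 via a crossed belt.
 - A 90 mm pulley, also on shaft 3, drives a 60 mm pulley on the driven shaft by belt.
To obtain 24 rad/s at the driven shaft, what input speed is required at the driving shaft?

100 rad/s

Overall ratio R = 2.5 × 2.5 × 0.66667 = 4.1667.
Required input speed = output speed × R = 24 × 4.1667 = 100 rad/s.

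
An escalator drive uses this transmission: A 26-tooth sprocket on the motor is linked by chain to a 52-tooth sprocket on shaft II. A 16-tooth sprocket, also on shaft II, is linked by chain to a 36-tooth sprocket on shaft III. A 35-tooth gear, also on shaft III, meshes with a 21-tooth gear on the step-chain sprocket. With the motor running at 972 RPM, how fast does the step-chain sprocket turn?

chain 52/26 = 2 → 972/2 = 486 RPM
chain 36/16 = 2.25 → 486/2.25 = 216 RPM
gear mesh 21/35 = 0.6 → 216/0.6 = 360 RPM

360 RPM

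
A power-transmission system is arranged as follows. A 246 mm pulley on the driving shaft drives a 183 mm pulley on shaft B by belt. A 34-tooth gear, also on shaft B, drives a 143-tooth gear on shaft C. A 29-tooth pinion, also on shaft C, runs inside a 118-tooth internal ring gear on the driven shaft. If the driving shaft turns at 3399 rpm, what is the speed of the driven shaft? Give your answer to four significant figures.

267.0 rpm

Belt: ratio = 183/246 = 0.7439, so shaft B turns at 3399 / 0.7439 = 4569.1 rpm.
Gear mesh: ratio = 143/34 = 4.2059, so shaft C turns at 4569.1 / 4.2059 = 1086.4 rpm.
Internal gear: ratio = 118/29 = 4.069, so the driven shaft turns at 1086.4 / 4.069 = 266.99 rpm.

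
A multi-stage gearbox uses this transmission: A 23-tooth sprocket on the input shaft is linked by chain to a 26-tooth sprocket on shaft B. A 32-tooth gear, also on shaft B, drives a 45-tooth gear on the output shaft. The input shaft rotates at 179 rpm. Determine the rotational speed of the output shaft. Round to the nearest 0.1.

chain 26/23 = 1.1304 → 179/1.1304 = 158.35 rpm
gear mesh 45/32 = 1.4062 → 158.35/1.4062 = 112.6 rpm

112.6 rpm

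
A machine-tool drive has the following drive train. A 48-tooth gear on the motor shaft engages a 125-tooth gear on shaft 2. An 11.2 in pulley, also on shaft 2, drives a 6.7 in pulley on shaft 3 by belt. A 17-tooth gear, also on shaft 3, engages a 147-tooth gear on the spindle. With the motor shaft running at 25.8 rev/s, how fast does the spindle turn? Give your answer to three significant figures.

the motor shaft → shaft 2 (gear mesh, 125/48): 25.8 ÷ 2.6042 = 9.9072 rev/s
shaft 2 → shaft 3 (belt, 6.7/11.2): 9.9072 ÷ 0.59821 = 16.561 rev/s
shaft 3 → the spindle (gear mesh, 147/17): 16.561 ÷ 8.6471 = 1.9153 rev/s

1.92 rev/s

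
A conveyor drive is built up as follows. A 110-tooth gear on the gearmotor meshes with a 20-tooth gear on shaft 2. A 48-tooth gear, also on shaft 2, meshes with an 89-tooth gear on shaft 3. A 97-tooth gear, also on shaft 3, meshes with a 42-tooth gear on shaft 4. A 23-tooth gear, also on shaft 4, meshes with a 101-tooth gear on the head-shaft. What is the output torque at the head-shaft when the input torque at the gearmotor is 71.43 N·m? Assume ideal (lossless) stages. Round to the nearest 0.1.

45.8 N·m

gear mesh 20/110 = 0.18182 → τ = 71.43·0.18182 = 12.987 N·m
gear mesh 89/48 = 1.8542 → τ = 12.987·1.8542 = 24.081 N·m
gear mesh 42/97 = 0.43299 → τ = 24.081·0.43299 = 10.427 N·m
gear mesh 101/23 = 4.3913 → τ = 10.427·4.3913 = 45.787 N·m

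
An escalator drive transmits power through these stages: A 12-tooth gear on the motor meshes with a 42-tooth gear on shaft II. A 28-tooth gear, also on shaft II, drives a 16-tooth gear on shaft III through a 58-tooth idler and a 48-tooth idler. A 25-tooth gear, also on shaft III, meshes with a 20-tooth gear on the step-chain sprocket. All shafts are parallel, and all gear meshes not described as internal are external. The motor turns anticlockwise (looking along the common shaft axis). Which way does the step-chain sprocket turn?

the motor → shaft II: external mesh, 1 reversal → CW.
shaft II → shaft III: driver → idler → idler → driven is 3 external meshes, 3 reversals → CCW.
shaft III → the step-chain sprocket: external mesh, 1 reversal → CW.
5 reversals in total — an odd number — so the step-chain sprocket turns opposite to the motor.

clockwise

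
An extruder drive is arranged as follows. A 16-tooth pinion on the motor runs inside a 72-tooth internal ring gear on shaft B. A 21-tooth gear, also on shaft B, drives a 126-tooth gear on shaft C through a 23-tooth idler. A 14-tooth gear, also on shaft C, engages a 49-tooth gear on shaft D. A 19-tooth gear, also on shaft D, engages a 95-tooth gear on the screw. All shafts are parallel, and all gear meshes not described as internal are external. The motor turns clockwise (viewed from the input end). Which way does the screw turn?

clockwise

the motor → shaft B: internal mesh, same direction → CW.
shaft B → shaft C: driver → idler → driven is 2 external meshes, 2 reversals → CW.
shaft C → shaft D: external mesh, 1 reversal → CCW.
shaft D → the screw: external mesh, 1 reversal → CW.
4 reversals in total — an even number — so the screw turns the same way as the motor.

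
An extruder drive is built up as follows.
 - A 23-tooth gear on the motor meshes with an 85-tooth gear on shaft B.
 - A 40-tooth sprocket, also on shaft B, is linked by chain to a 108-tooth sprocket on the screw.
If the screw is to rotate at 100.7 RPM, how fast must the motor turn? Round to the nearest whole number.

Overall ratio R = 3.6957 × 2.7 = 9.9783.
Required input speed = output speed × R = 100.7 × 9.9783 = 1004.8 RPM.

1005 RPM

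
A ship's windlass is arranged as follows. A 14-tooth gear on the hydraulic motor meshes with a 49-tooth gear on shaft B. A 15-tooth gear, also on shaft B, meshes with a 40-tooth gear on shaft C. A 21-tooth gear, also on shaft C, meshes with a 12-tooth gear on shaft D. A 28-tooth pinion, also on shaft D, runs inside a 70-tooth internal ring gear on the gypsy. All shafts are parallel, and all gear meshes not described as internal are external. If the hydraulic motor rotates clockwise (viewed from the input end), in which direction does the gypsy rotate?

the hydraulic motor → shaft B: external mesh, 1 reversal → CCW.
shaft B → shaft C: external mesh, 1 reversal → CW.
shaft C → shaft D: external mesh, 1 reversal → CCW.
shaft D → the gypsy: internal mesh, same direction → CCW.
3 reversals in total — an odd number — so the gypsy turns opposite to the hydraulic motor.

counterclockwise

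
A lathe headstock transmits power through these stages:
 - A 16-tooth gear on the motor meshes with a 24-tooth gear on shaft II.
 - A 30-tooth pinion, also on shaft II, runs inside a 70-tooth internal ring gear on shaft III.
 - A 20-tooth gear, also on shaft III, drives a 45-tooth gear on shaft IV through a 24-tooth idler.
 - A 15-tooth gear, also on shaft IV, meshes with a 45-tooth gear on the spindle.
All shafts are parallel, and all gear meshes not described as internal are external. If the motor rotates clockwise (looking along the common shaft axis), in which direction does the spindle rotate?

clockwise

the motor → shaft II: external mesh, 1 reversal → CCW.
shaft II → shaft III: internal mesh, same direction → CCW.
shaft III → shaft IV: driver → idler → driven is 2 external meshes, 2 reversals → CCW.
shaft IV → the spindle: external mesh, 1 reversal → CW.
4 reversals in total — an even number — so the spindle turns the same way as the motor.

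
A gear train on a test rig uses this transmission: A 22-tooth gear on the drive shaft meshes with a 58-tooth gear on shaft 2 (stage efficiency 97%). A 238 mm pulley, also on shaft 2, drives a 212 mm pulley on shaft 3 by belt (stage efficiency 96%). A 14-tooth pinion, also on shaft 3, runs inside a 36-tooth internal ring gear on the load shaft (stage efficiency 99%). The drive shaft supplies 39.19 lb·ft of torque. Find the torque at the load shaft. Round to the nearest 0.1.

218.2 lb·ft

gear mesh 58/22 = 2.6364 → τ = 39.19·2.6364·0.97 = 100.22 lb·ft
belt 212/238 = 0.89076 → τ = 100.22·0.89076·0.96 = 85.7 lb·ft
internal gear 36/14 = 2.5714 → τ = 85.7·2.5714·0.99 = 218.17 lb·ft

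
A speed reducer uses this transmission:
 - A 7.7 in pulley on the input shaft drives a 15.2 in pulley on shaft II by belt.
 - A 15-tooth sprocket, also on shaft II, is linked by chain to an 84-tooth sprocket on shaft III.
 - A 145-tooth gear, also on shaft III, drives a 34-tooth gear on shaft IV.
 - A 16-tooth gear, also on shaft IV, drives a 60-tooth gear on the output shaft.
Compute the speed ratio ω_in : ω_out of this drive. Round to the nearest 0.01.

Each stage contributes driven/driver: belt 15.2/7.7 = 1.974, chain 84/15 = 5.6, gear mesh 34/145 = 0.23448, gear mesh 60/16 = 3.75.
Overall: 1.974 × 5.6 × 0.23448 × 3.75 = 9.7204.

9.72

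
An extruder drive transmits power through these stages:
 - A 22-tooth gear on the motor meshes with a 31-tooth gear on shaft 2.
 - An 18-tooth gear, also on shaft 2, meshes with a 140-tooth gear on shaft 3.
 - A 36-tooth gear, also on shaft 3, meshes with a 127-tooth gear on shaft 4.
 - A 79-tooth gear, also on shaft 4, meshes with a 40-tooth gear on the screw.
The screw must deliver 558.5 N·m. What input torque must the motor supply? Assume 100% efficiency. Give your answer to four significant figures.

Overall ratio R = 1.4091 × 7.7778 × 3.5278 × 0.50633 = 19.576.
Input torque = output torque / R = 558.5 / 19.576 = 28.53 N·m.

28.53 N·m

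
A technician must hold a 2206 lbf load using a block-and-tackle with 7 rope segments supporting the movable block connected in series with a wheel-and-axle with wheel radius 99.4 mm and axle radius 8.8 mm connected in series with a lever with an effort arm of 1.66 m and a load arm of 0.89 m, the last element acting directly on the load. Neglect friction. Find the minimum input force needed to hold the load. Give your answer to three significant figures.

15.0 lbf

Block-and-tackle MA = number of supporting rope parts = 7.
Wheel-and-axle MA = R/r = 99.4/8.8 = 11.295.
Lever MA = effort arm / load arm = 1.66/0.89 = 1.8652.
Combined ideal MA = 7 × 11.295 × 1.8652 = 147.48.
Effort = load / MA = 2206 / 147.48 = 14.958 lbf.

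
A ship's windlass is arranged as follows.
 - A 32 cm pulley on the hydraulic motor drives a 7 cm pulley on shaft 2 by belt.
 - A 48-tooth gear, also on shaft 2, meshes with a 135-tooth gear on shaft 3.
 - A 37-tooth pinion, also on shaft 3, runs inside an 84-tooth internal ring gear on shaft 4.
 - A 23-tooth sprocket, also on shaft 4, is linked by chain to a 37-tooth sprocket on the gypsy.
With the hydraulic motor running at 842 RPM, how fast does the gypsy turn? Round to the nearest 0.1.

374.7 RPM

Belt: ratio = 7/32 = 0.21875, so shaft 2 turns at 842 / 0.21875 = 3849.1 RPM.
Gear mesh: ratio = 135/48 = 2.8125, so shaft 3 turns at 3849.1 / 2.8125 = 1368.6 RPM.
Internal gear: ratio = 84/37 = 2.2703, so shaft 4 turns at 1368.6 / 2.2703 = 602.83 RPM.
Chain: ratio = 37/23 = 1.6087, so the gypsy turns at 602.83 / 1.6087 = 374.73 RPM.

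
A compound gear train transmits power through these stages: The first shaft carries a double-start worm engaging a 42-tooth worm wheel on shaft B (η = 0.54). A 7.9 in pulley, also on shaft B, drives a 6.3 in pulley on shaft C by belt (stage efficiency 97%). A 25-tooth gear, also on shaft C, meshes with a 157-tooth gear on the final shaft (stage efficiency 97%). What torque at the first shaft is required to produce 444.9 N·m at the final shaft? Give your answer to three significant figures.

8.33 N·m

Overall ratio R = 21 × 0.79747 × 6.28 = 105.17; overall efficiency η = 0.54 × 0.97 × 0.97 = 0.5081.
Input torque = output torque / (R × η) = 444.9 / (105.17 × 0.5081) = 8.3259 N·m.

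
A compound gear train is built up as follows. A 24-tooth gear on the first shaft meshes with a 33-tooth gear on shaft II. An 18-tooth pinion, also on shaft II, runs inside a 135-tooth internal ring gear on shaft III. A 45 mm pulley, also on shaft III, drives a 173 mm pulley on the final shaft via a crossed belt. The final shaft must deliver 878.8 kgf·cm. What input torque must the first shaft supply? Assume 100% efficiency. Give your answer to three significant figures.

Overall ratio R = 1.375 × 7.5 × 3.8444 = 39.646.
Input torque = output torque / R = 878.8 / 39.646 = 22.166 kgf·cm.

22.2 kgf·cm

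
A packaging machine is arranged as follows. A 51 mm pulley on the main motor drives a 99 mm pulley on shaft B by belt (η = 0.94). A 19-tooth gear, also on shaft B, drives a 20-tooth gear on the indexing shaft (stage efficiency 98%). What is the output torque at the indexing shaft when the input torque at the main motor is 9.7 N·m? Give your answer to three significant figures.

18.3 N·m

Belt: ratio = 99/51 = 1.9412; torque at shaft B = 9.7 × 1.9412 × 0.94 = 17.7 N·m.
Gear mesh: ratio = 20/19 = 1.0526; torque at the indexing shaft = 17.7 × 1.0526 × 0.98 = 18.259 N·m.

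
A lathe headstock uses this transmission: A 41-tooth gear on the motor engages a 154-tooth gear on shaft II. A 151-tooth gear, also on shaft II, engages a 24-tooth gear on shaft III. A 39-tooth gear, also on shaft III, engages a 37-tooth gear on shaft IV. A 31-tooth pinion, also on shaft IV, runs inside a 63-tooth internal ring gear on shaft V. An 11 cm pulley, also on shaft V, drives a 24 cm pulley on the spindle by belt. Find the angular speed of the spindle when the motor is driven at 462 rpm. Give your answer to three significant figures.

184 rpm

gear mesh 154/41 = 3.7561 → 462/3.7561 = 123 rpm
gear mesh 24/151 = 0.15894 → 123/0.15894 = 773.88 rpm
gear mesh 37/39 = 0.94872 → 773.88/0.94872 = 815.71 rpm
internal gear 63/31 = 2.0323 → 815.71/2.0323 = 401.38 rpm
belt 24/11 = 2.1818 → 401.38/2.1818 = 183.97 rpm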